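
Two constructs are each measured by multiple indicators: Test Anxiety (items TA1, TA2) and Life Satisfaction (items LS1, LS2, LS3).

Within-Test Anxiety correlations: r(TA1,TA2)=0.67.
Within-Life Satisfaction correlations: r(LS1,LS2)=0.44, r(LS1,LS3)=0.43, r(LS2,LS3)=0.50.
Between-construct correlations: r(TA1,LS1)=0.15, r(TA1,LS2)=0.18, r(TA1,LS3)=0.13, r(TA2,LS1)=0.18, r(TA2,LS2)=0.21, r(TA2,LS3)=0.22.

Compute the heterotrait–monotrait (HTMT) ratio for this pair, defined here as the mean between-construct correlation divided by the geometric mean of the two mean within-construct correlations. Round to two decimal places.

Mean heterotrait r = 1.07/6 = 0.1783.
Mean within-TA = 0.67/1 = 0.6700; mean within-LS = 1.37/3 = 0.4567.
Geometric mean = √(0.6700 × 0.4567) = 0.5532.
HTMT = 0.1783 / 0.5532 = 0.32.

0.32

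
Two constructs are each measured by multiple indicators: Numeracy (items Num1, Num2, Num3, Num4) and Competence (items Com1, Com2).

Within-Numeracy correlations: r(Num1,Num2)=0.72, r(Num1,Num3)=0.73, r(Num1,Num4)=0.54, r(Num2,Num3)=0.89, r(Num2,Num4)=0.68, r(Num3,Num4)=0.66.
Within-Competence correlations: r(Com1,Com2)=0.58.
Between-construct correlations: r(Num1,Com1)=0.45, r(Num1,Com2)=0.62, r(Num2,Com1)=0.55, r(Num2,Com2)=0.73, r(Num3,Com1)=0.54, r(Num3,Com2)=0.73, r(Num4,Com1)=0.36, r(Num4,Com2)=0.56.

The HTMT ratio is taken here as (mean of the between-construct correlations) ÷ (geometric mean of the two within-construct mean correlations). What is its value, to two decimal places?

Between-construct mean = 4.54/8 = 0.5675.
Mean within-Num = 4.22/6 = 0.7033; mean within-Com = 0.58/1 = 0.5800.
Geometric mean = √(0.7033 × 0.5800) = 0.6387.
HTMT = 0.5675 / 0.6387 = 0.89.

0.89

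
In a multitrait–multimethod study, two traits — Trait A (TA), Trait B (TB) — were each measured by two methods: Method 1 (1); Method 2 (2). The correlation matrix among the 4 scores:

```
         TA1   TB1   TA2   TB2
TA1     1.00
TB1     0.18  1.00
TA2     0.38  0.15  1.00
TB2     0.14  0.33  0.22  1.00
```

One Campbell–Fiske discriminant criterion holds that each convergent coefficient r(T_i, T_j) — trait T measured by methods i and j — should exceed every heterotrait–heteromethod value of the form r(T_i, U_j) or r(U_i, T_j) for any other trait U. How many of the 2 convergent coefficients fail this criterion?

Convergent coefficients and their comparison sets:
TA (methods 1·2): 0.38 vs {0.14, 0.15} → pass.
TB (methods 1·2): 0.33 vs {0.15, 0.14} → pass.
0 of 2 fail.

0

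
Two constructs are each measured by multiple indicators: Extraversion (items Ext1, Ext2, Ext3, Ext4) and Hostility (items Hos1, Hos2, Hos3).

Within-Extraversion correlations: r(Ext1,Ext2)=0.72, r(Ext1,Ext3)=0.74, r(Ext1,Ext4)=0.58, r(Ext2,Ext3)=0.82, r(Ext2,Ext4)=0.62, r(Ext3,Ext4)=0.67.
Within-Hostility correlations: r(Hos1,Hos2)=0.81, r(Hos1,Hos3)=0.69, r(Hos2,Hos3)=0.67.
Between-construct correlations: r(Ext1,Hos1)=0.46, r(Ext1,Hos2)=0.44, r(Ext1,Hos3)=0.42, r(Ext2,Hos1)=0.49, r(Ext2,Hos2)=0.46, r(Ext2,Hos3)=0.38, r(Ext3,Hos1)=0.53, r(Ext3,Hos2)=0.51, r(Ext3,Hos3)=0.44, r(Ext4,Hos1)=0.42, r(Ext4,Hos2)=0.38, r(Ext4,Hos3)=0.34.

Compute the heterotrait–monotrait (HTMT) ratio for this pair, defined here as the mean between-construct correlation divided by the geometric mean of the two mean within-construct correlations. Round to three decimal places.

Between-construct mean = 5.27/12 = 0.4392.
Mean within-Ext = 4.15/6 = 0.6917; mean within-Hos = 2.17/3 = 0.7233.
Geometric mean = √(0.6917 × 0.7233) = 0.7073.
HTMT = 0.4392 / 0.7073 = 0.621.

0.621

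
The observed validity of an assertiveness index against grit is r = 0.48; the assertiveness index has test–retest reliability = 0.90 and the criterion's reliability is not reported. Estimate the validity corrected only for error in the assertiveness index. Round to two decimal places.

Single correction: r_c = r_obs / √r_xx = 0.48 / √0.90 = 0.48 / 0.9487 ≈ 0.51.

0.51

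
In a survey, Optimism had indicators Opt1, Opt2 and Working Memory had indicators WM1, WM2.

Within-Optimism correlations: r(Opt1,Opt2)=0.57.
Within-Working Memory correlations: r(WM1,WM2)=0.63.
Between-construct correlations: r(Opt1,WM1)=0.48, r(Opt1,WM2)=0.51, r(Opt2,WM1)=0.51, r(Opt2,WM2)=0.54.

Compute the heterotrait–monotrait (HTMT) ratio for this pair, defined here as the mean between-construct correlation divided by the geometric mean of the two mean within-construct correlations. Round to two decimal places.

0.85

Mean heterotrait r = 2.04/4 = 0.5100.
Mean within-Opt = 0.57/1 = 0.5700; mean within-WM = 0.63/1 = 0.6300.
Geometric mean = √(0.5700 × 0.6300) = 0.5992.
HTMT = 0.5100 / 0.5992 = 0.85.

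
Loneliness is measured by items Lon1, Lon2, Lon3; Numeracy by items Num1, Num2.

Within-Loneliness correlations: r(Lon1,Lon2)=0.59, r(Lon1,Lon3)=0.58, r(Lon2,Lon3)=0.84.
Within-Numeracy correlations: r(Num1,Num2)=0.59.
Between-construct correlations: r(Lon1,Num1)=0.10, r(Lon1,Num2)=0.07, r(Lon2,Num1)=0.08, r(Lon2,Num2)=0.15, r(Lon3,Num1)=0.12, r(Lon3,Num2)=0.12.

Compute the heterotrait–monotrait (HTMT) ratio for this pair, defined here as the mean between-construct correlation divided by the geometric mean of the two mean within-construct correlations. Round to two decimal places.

Mean heterotrait r = 0.64/6 = 0.1067.
Mean within-Lon = 2.01/3 = 0.6700; mean within-Num = 0.59/1 = 0.5900.
Geometric mean = √(0.6700 × 0.5900) = 0.6287.
HTMT = 0.1067 / 0.6287 = 0.17.

0.17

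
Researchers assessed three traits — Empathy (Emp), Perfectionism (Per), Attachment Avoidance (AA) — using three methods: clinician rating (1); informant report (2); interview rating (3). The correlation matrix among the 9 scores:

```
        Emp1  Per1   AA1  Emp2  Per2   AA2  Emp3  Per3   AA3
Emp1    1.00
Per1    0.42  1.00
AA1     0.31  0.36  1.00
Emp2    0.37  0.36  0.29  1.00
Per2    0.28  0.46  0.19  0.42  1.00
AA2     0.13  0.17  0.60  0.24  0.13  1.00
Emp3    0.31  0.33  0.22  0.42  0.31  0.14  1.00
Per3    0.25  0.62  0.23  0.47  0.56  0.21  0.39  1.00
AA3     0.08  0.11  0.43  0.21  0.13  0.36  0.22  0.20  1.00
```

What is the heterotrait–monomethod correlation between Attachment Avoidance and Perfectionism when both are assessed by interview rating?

Different traits, same method: r(AA3, Per3) = 0.20.

0.20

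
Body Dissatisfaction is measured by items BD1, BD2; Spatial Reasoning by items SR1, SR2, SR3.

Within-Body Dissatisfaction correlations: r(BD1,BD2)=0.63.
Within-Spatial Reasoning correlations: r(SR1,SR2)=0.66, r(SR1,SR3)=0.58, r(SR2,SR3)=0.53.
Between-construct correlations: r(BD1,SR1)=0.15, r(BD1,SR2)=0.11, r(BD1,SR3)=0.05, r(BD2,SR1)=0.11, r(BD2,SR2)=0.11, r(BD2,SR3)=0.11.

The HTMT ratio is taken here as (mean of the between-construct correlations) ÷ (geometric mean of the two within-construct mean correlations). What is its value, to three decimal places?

0.175

Between-construct mean = 0.64/6 = 0.1067.
Mean within-BD = 0.63/1 = 0.6300; mean within-SR = 1.77/3 = 0.5900.
Geometric mean = √(0.6300 × 0.5900) = 0.6097.
HTMT = 0.1067 / 0.6097 = 0.175.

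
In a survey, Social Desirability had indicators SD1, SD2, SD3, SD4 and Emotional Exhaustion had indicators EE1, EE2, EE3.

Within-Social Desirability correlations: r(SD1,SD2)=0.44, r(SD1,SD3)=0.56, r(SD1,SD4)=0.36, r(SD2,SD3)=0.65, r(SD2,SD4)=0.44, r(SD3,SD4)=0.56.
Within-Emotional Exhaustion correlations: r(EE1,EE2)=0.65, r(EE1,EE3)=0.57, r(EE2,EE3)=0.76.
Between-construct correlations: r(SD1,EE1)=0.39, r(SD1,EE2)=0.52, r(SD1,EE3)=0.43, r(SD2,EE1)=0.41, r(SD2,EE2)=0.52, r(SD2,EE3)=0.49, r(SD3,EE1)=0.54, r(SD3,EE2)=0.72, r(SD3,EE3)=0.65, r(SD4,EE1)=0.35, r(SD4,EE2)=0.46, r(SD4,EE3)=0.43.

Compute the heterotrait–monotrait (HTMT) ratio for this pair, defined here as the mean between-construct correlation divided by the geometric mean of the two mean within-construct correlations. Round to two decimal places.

0.86

Between-construct mean = 5.91/12 = 0.4925.
Mean within-SD = 3.01/6 = 0.5017; mean within-EE = 1.98/3 = 0.6600.
Geometric mean = √(0.5017 × 0.6600) = 0.5754.
HTMT = 0.4925 / 0.5754 = 0.86.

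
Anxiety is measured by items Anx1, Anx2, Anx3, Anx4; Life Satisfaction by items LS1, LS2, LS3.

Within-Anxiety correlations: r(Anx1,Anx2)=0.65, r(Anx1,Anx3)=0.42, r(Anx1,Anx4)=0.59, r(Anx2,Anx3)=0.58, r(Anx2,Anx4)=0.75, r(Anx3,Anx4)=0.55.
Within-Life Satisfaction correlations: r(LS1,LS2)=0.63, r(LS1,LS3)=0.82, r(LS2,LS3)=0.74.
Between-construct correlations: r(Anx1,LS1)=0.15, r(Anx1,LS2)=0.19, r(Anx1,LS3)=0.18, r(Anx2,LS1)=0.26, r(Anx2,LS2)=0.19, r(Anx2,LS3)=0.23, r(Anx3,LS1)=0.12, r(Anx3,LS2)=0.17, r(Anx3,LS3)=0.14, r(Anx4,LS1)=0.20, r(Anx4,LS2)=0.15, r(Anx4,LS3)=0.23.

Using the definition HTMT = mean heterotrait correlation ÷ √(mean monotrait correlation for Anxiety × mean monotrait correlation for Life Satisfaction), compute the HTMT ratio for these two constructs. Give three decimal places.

Between-construct mean = 2.21/12 = 0.1842.
Mean within-Anx = 3.54/6 = 0.5900; mean within-LS = 2.19/3 = 0.7300.
Geometric mean = √(0.5900 × 0.7300) = 0.6563.
HTMT = 0.1842 / 0.6563 = 0.281.

0.281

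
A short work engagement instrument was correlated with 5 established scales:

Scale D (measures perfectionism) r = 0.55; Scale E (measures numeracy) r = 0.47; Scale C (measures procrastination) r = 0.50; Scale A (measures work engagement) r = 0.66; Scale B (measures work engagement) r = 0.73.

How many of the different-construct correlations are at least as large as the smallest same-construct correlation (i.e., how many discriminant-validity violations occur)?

0

Convergent (same construct = work engagement): Scale A, Scale B.
Smallest convergent = 0.66. Discriminant values: 0.55, 0.47, 0.50; count ≥ 0.66 → 0.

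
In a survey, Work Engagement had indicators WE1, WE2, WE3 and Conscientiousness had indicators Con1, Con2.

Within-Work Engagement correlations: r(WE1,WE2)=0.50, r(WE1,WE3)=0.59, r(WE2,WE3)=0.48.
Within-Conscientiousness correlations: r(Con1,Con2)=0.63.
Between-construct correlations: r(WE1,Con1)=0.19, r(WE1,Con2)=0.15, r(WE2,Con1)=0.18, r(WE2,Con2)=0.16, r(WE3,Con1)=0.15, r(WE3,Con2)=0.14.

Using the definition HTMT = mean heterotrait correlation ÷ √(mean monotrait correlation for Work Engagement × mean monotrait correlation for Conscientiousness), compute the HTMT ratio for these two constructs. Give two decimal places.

Between-construct mean = 0.97/6 = 0.1617.
Mean within-WE = 1.57/3 = 0.5233; mean within-Con = 0.63/1 = 0.6300.
Geometric mean = √(0.5233 × 0.6300) = 0.5742.
HTMT = 0.1617 / 0.5742 = 0.28.

0.28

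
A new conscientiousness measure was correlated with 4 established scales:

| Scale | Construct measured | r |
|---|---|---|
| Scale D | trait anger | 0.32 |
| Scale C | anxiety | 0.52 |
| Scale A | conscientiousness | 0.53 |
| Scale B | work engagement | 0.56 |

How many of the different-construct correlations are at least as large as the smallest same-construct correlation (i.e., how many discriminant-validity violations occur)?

1

Convergent (same construct = conscientiousness): Scale A.
Smallest convergent = 0.53. Discriminant values: 0.32, 0.52, 0.56; count ≥ 0.53 → 1.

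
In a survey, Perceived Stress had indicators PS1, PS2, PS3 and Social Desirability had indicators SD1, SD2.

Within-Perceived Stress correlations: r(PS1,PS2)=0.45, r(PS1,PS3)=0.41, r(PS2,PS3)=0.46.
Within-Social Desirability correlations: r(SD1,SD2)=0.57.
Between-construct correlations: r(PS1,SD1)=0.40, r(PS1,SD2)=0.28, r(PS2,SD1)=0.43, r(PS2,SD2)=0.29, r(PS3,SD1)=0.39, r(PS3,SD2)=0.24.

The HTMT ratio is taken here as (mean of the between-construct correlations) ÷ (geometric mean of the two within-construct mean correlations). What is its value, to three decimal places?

0.676

Mean between = 2.03/6 = 0.3383.
Mean within-PS = 1.32/3 = 0.4400; mean within-SD = 0.57/1 = 0.5700.
Geometric mean = √(0.4400 × 0.5700) = 0.5008.
HTMT = 0.3383 / 0.5008 = 0.676.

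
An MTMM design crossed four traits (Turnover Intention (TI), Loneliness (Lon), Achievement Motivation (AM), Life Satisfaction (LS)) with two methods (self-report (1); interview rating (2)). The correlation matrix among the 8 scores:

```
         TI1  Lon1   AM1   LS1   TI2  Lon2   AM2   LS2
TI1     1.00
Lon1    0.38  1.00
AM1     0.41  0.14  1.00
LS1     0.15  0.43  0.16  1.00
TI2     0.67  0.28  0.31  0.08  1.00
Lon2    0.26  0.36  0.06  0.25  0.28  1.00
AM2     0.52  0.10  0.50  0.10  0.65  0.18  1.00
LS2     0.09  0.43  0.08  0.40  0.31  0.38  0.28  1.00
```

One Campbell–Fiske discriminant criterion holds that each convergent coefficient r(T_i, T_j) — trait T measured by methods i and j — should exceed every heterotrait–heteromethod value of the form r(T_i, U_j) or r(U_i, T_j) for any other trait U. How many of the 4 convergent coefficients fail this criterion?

Convergent coefficients and their comparison sets:
TI (methods 1·2): 0.67 vs {0.26, 0.28, 0.52, 0.31, 0.09, 0.08} → pass.
Lon (methods 1·2): 0.36 vs {0.28, 0.26, 0.10, 0.06, 0.43, 0.25} → fail.
AM (methods 1·2): 0.50 vs {0.31, 0.52, 0.06, 0.10, 0.08, 0.10} → fail.
LS (methods 1·2): 0.40 vs {0.08, 0.09, 0.25, 0.43, 0.10, 0.08} → fail.
3 of 4 fail.

3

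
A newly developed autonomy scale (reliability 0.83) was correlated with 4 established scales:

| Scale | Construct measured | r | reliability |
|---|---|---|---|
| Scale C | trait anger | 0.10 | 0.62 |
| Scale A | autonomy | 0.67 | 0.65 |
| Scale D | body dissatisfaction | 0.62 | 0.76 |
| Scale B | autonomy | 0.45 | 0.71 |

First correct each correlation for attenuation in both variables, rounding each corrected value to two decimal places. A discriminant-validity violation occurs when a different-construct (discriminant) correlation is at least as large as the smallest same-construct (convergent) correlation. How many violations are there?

1

Disattenuated r (r / √(r_scale · r_new)):
  Scale C (disc): 0.10 / √(0.62·0.83) = 0.14
  Scale A (conv): 0.67 / √(0.65·0.83) = 0.91
  Scale D (disc): 0.62 / √(0.76·0.83) = 0.78
  Scale B (conv): 0.45 / √(0.71·0.83) = 0.59
Smallest convergent = 0.59. Discriminant values: 0.14, 0.78; count ≥ 0.59 → 1.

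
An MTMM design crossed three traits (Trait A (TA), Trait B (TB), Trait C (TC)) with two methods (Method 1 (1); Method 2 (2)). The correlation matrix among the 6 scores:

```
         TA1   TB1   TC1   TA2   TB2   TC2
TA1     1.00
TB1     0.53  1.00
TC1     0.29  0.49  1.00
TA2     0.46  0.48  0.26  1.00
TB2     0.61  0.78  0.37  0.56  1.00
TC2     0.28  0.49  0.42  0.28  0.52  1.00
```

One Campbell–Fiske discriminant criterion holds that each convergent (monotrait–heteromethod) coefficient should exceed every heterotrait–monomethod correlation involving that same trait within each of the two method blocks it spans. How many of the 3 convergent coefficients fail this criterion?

2

Each convergent coefficient versus the relevant comparison correlations:
TA (methods 1·2): 0.46 vs {0.53, 0.56, 0.29, 0.28} → fail.
TB (methods 1·2): 0.78 vs {0.53, 0.56, 0.49, 0.52} → pass.
TC (methods 1·2): 0.42 vs {0.29, 0.28, 0.49, 0.52} → fail.
2 of 3 fail.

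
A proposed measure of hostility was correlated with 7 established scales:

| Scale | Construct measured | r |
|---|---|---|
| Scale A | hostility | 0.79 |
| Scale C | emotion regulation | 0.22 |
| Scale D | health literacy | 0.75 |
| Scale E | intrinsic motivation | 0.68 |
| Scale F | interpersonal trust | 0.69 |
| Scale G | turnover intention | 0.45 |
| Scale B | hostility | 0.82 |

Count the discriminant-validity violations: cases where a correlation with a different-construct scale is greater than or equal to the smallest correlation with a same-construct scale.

0

Convergent (same construct = hostility): Scale A, Scale B.
Smallest convergent = 0.79. Discriminant values: 0.22, 0.75, 0.68, 0.69, 0.45; count ≥ 0.79 → 0.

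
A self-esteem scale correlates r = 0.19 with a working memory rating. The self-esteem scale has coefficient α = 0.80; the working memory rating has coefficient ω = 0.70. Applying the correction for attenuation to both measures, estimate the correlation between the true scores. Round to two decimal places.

r_true = r_obs / √(r_xx · r_yy) = 0.19 / √(0.80 × 0.70) = 0.19 / √0.5600 = 0.19 / 0.7483 ≈ 0.25.

0.25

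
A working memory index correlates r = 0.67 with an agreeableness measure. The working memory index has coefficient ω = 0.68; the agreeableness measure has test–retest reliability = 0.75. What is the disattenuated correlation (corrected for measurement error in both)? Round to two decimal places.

r_true = r_obs / √(r_xx · r_yy) = 0.67 / √(0.68 × 0.75) = 0.67 / √0.5100 = 0.67 / 0.7141 ≈ 0.94.

0.94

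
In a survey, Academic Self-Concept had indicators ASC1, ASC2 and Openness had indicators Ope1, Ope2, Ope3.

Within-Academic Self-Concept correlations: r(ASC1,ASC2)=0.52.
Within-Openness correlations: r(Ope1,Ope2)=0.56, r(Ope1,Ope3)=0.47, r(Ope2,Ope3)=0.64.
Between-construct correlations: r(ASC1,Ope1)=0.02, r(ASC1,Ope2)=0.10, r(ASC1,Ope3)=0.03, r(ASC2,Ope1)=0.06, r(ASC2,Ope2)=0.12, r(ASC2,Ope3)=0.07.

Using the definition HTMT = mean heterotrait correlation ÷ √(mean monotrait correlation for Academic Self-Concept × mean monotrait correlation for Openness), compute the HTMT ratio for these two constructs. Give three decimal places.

Mean between = 0.40/6 = 0.0667.
Mean within-ASC = 0.52/1 = 0.5200; mean within-Ope = 1.67/3 = 0.5567.
Geometric mean = √(0.5200 × 0.5567) = 0.5380.
HTMT = 0.0667 / 0.5380 = 0.124.

0.124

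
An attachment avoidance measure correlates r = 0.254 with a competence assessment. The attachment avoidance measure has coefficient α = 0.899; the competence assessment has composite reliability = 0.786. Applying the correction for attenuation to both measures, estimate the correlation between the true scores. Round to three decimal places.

0.302

r_true = r_obs / √(r_xx · r_yy) = 0.254 / √(0.899 × 0.786) = 0.254 / √0.706614 = 0.254 / 0.8406 ≈ 0.302.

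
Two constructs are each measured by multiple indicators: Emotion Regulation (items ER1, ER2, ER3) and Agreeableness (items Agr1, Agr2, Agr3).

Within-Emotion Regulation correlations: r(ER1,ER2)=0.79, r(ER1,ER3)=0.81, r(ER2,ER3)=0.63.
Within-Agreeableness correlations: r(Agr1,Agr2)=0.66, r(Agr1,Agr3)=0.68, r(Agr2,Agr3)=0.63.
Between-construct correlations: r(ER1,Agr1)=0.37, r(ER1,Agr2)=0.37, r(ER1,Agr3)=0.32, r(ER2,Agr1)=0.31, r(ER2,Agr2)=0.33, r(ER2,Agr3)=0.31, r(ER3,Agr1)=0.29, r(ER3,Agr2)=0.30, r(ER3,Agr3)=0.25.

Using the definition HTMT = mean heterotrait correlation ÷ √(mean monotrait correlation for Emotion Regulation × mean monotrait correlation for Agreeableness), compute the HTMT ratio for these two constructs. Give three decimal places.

Mean between = 2.85/9 = 0.3167.
Mean within-ER = 2.23/3 = 0.7433; mean within-Agr = 1.97/3 = 0.6567.
Geometric mean = √(0.7433 × 0.6567) = 0.6987.
HTMT = 0.3167 / 0.6987 = 0.453.

0.453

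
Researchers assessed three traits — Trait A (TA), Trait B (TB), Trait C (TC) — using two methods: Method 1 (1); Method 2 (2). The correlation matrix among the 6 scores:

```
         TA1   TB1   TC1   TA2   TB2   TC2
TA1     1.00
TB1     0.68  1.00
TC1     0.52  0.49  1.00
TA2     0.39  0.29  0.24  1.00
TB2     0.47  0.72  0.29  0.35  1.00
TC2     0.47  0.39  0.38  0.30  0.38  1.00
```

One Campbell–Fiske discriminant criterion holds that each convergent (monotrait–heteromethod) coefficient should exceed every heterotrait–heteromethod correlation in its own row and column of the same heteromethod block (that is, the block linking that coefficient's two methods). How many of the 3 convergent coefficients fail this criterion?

Each convergent coefficient versus the relevant comparison correlations:
TA (methods 1·2): 0.39 vs {0.47, 0.29, 0.47, 0.24} → fail.
TB (methods 1·2): 0.72 vs {0.29, 0.47, 0.39, 0.29} → pass.
TC (methods 1·2): 0.38 vs {0.24, 0.47, 0.29, 0.39} → fail.
2 of 3 fail.

2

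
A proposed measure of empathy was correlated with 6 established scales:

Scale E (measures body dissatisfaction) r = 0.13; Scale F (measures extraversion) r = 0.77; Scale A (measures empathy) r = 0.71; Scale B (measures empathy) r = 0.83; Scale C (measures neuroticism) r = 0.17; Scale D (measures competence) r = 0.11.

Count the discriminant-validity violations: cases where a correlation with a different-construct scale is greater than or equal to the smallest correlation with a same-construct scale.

1

Convergent (same construct = empathy): Scale A, Scale B.
Smallest convergent = 0.71. Discriminant values: 0.13, 0.77, 0.17, 0.11; count ≥ 0.71 → 1.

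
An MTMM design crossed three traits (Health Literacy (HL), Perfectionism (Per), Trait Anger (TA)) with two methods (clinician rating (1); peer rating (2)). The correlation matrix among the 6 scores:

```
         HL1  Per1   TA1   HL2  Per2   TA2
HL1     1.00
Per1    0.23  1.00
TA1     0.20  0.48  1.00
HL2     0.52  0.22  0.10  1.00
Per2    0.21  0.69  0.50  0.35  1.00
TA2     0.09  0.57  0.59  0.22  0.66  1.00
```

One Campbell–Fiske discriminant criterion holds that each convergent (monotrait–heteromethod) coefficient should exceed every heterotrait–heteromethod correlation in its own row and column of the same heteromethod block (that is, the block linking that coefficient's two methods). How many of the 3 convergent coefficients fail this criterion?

Each convergent coefficient versus the relevant comparison correlations:
HL (methods 1·2): 0.52 vs {0.21, 0.22, 0.09, 0.10} → pass.
Per (methods 1·2): 0.69 vs {0.22, 0.21, 0.57, 0.50} → pass.
TA (methods 1·2): 0.59 vs {0.10, 0.09, 0.50, 0.57} → pass.
0 of 3 fail.

0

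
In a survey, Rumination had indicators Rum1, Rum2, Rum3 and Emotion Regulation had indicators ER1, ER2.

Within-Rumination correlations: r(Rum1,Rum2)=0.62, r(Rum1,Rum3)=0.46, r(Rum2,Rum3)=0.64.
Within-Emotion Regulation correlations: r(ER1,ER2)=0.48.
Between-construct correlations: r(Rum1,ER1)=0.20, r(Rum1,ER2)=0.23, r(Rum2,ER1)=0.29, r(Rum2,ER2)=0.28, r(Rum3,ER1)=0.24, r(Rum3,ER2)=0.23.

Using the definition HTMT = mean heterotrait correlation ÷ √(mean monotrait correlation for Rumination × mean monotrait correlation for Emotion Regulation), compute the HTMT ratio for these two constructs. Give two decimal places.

0.47

Mean between = 1.47/6 = 0.2450.
Mean within-Rum = 1.72/3 = 0.5733; mean within-ER = 0.48/1 = 0.4800.
Geometric mean = √(0.5733 × 0.4800) = 0.5246.
HTMT = 0.2450 / 0.5246 = 0.47.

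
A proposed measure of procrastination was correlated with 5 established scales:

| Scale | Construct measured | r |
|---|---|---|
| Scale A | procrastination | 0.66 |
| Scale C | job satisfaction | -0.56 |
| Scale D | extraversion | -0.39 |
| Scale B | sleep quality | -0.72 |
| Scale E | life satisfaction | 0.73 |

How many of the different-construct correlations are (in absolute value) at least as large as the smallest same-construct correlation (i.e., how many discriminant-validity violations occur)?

Convergent (same construct = procrastination): Scale A.
Smallest convergent = 0.66. Discriminant |r|: 0.56, 0.39, 0.72, 0.73; count ≥ 0.66 → 2.

2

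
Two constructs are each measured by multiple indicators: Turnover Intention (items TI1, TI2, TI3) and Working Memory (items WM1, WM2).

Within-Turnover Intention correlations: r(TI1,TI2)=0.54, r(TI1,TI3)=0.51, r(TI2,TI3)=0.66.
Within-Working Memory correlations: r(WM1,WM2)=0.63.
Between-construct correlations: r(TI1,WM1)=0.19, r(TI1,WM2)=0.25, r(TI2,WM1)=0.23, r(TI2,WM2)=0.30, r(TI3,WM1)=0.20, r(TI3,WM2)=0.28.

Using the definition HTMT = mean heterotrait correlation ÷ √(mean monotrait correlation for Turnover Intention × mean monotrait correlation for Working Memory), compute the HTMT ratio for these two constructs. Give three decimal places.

Mean between = 1.45/6 = 0.2417.
Mean within-TI = 1.71/3 = 0.5700; mean within-WM = 0.63/1 = 0.6300.
Geometric mean = √(0.5700 × 0.6300) = 0.5992.
HTMT = 0.2417 / 0.5992 = 0.403.

0.403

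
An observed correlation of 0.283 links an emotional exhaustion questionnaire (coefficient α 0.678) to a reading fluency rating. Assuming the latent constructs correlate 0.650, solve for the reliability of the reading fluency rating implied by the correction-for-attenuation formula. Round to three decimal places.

0.280

r_true = r_obs / √(r_xx · r_yy) ⇒ 0.650 = 0.283 / √(0.678 · r_yy).
√(0.678 · r_yy) = 0.283 / 0.650 = 0.4354; 0.678 · r_yy = 0.1896; r_yy = 0.1896 / 0.678 ≈ 0.280.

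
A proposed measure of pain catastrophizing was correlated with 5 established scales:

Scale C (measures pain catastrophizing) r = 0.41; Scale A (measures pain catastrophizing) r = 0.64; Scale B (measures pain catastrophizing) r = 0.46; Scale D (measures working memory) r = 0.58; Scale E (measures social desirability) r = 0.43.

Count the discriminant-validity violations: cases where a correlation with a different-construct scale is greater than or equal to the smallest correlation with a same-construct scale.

2

Convergent (same construct = pain catastrophizing): Scale C, Scale A, Scale B.
Smallest convergent = 0.41. Discriminant values: 0.58, 0.43; count ≥ 0.41 → 2.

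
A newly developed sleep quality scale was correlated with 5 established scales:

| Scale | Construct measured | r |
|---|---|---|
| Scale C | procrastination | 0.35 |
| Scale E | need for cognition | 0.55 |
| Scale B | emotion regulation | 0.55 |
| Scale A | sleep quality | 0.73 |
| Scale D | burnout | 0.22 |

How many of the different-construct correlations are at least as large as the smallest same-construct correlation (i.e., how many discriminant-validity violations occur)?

0

Convergent (same construct = sleep quality): Scale A.
Smallest convergent = 0.73. Discriminant values: 0.35, 0.55, 0.55, 0.22; count ≥ 0.73 → 0.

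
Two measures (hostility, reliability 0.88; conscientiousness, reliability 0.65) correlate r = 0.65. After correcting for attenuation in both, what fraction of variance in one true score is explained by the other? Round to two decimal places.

0.74

Disattenuated r = 0.65 / √(0.88 × 0.65) = 0.65 / 0.7563 = 0.8594.
Shared true-score variance = 0.8594² = 0.7386 ≈ 0.74.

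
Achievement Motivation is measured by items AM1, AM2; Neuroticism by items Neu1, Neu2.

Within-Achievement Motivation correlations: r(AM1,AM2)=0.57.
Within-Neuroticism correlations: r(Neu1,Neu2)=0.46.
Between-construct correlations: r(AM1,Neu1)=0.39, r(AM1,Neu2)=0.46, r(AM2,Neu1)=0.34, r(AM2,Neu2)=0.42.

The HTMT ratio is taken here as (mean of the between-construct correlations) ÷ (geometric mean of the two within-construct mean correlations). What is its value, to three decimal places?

0.786

Mean heterotrait r = 1.61/4 = 0.4025.
Mean within-AM = 0.57/1 = 0.5700; mean within-Neu = 0.46/1 = 0.4600.
Geometric mean = √(0.5700 × 0.4600) = 0.5121.
HTMT = 0.4025 / 0.5121 = 0.786.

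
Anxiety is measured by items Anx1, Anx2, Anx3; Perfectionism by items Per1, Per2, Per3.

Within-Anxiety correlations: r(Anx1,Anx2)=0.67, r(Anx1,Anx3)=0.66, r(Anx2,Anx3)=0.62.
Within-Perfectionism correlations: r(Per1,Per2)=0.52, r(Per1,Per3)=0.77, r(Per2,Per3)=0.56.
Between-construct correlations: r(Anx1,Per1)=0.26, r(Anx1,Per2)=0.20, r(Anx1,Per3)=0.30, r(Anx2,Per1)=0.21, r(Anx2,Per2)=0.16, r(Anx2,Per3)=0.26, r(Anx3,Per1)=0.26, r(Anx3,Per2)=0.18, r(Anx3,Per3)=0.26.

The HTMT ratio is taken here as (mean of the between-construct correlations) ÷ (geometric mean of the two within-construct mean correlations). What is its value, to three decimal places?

0.367

Mean between = 2.09/9 = 0.2322.
Mean within-Anx = 1.95/3 = 0.6500; mean within-Per = 1.85/3 = 0.6167.
Geometric mean = √(0.6500 × 0.6167) = 0.6331.
HTMT = 0.2322 / 0.6331 = 0.367.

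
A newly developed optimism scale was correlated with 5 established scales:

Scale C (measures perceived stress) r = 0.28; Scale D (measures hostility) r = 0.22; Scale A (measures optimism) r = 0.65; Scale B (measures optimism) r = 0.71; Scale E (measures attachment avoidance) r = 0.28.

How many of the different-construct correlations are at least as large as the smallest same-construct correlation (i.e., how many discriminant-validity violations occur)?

Convergent (same construct = optimism): Scale A, Scale B.
Smallest convergent = 0.65. Discriminant values: 0.28, 0.22, 0.28; count ≥ 0.65 → 0.

0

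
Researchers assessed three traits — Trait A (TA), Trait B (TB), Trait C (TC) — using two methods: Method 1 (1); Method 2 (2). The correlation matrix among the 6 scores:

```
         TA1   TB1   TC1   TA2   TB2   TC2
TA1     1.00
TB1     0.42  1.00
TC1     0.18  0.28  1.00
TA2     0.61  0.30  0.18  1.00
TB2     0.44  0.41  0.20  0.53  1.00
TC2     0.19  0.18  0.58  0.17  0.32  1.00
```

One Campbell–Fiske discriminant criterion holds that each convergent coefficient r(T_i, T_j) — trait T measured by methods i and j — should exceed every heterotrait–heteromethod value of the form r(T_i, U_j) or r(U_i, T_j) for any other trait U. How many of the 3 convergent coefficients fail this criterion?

Checking each validity diagonal entry against its comparison values:
TA (methods 1·2): 0.61 vs {0.44, 0.30, 0.19, 0.18} → pass.
TB (methods 1·2): 0.41 vs {0.30, 0.44, 0.18, 0.20} → fail.
TC (methods 1·2): 0.58 vs {0.18, 0.19, 0.20, 0.18} → pass.
1 of 3 fail.

1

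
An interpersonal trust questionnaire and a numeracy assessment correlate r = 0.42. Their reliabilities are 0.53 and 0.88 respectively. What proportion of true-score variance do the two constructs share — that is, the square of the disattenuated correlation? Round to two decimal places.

Disattenuated r = 0.42 / √(0.53 × 0.88) = 0.42 / 0.6829 = 0.6150.
Shared true-score variance = 0.6150² = 0.3782 ≈ 0.38.

0.38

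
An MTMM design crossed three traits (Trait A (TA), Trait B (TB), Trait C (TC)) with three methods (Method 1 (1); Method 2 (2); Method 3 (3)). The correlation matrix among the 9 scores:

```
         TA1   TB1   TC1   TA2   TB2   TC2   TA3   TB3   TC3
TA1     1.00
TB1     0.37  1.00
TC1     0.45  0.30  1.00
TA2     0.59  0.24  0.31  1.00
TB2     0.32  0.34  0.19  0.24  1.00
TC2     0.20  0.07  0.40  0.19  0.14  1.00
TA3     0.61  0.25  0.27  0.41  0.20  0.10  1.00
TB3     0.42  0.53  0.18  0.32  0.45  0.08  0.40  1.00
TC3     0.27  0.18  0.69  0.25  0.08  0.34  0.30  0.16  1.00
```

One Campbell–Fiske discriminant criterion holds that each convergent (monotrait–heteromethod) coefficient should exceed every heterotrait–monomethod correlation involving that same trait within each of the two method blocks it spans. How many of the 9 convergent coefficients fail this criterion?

2

Each convergent coefficient versus the relevant comparison correlations:
TA (methods 1·2): 0.59 vs {0.37, 0.24, 0.45, 0.19} → pass.
TA (methods 1·3): 0.61 vs {0.37, 0.40, 0.45, 0.30} → pass.
TA (methods 2·3): 0.41 vs {0.24, 0.40, 0.19, 0.30} → pass.
TB (methods 1·2): 0.34 vs {0.37, 0.24, 0.30, 0.14} → fail.
TB (methods 1·3): 0.53 vs {0.37, 0.40, 0.30, 0.16} → pass.
TB (methods 2·3): 0.45 vs {0.24, 0.40, 0.14, 0.16} → pass.
TC (methods 1·2): 0.40 vs {0.45, 0.19, 0.30, 0.14} → fail.
TC (methods 1·3): 0.69 vs {0.45, 0.30, 0.30, 0.16} → pass.
TC (methods 2·3): 0.34 vs {0.19, 0.30, 0.14, 0.16} → pass.
2 of 9 fail.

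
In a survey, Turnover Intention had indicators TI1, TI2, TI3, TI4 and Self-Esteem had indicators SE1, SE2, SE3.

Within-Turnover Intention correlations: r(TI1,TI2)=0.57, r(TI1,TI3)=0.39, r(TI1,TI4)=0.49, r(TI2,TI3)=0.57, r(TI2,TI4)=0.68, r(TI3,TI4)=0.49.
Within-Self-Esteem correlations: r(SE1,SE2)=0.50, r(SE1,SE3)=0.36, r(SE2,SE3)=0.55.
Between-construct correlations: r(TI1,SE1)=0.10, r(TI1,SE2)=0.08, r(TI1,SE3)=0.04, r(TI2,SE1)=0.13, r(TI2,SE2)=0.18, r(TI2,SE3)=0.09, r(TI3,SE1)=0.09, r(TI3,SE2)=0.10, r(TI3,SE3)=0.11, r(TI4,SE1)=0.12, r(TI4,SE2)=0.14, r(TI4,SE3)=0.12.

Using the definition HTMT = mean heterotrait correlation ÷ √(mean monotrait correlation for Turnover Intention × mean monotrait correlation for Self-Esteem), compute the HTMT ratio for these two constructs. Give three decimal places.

Mean heterotrait r = 1.30/12 = 0.1083.
Mean within-TI = 3.19/6 = 0.5317; mean within-SE = 1.41/3 = 0.4700.
Geometric mean = √(0.5317 × 0.4700) = 0.4999.
HTMT = 0.1083 / 0.4999 = 0.217.

0.217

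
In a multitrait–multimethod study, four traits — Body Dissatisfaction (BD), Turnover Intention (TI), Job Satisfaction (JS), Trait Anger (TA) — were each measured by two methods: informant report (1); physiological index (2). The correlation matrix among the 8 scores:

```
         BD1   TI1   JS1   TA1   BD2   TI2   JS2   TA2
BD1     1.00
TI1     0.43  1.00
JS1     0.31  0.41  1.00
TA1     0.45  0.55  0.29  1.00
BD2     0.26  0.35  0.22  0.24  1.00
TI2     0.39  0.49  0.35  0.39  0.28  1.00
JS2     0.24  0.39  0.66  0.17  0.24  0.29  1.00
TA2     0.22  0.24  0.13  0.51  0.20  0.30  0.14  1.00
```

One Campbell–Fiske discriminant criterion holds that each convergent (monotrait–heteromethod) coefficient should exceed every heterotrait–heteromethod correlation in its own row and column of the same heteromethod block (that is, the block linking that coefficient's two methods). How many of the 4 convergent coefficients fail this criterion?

1

Each convergent coefficient versus the relevant comparison correlations:
BD (methods 1·2): 0.26 vs {0.39, 0.35, 0.24, 0.22, 0.22, 0.24} → fail.
TI (methods 1·2): 0.49 vs {0.35, 0.39, 0.39, 0.35, 0.24, 0.39} → pass.
JS (methods 1·2): 0.66 vs {0.22, 0.24, 0.35, 0.39, 0.13, 0.17} → pass.
TA (methods 1·2): 0.51 vs {0.24, 0.22, 0.39, 0.24, 0.17, 0.13} → pass.
1 of 4 fail.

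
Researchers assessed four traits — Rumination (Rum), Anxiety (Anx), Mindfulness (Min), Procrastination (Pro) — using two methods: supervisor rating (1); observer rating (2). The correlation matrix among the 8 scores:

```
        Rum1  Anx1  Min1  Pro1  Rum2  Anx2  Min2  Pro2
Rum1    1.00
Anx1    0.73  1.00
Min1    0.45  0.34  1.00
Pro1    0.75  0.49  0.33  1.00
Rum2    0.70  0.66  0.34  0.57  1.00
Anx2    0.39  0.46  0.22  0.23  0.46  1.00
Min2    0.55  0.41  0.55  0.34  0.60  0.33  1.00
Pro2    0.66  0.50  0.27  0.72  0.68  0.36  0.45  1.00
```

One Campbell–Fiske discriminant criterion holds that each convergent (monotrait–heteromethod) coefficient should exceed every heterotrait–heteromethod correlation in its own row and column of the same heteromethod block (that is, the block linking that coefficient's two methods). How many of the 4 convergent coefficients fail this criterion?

2

Each convergent coefficient versus the relevant comparison correlations:
Rum (methods 1·2): 0.70 vs {0.39, 0.66, 0.55, 0.34, 0.66, 0.57} → pass.
Anx (methods 1·2): 0.46 vs {0.66, 0.39, 0.41, 0.22, 0.50, 0.23} → fail.
Min (methods 1·2): 0.55 vs {0.34, 0.55, 0.22, 0.41, 0.27, 0.34} → fail.
Pro (methods 1·2): 0.72 vs {0.57, 0.66, 0.23, 0.50, 0.34, 0.27} → pass.
2 of 4 fail.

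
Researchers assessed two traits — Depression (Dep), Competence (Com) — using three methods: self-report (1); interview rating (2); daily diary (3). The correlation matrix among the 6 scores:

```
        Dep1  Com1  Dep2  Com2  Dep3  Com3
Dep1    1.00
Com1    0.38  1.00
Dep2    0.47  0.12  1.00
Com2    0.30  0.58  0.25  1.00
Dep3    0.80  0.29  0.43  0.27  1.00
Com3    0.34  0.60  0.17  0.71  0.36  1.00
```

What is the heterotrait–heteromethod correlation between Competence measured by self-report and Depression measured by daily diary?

0.29

Different traits and methods: r(Com1, Dep3) = 0.29.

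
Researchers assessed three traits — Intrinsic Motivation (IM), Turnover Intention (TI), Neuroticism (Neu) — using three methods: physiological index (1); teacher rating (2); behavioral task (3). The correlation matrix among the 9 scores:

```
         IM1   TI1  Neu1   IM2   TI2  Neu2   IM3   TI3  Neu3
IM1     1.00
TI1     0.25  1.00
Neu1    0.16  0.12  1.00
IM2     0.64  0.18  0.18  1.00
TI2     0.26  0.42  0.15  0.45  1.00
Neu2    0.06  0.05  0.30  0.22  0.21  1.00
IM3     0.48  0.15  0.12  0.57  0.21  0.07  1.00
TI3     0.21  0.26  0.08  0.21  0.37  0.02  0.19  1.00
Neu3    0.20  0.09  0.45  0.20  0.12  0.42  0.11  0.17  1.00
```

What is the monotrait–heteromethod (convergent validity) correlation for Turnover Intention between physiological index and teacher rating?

Same trait (TI), different methods: r(TI1, TI2) = 0.42.

0.42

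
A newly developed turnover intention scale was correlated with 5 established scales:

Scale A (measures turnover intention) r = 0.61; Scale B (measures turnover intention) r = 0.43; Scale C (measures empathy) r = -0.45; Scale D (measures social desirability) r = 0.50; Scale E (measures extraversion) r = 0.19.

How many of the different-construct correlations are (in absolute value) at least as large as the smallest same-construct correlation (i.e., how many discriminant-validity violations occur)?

Convergent (same construct = turnover intention): Scale A, Scale B.
Smallest convergent = 0.43. Discriminant |r|: 0.45, 0.50, 0.19; count ≥ 0.43 → 2.

2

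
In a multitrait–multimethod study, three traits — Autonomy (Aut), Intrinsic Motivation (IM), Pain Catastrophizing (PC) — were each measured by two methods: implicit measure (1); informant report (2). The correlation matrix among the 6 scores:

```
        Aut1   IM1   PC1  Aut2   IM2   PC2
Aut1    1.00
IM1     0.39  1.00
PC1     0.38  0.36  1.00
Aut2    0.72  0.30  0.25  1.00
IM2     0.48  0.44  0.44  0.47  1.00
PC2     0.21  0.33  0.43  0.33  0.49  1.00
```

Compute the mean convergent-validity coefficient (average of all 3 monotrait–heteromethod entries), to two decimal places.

0.53

Convergent values: 0.72, 0.44, 0.43; mean = 1.59/3 = 0.53.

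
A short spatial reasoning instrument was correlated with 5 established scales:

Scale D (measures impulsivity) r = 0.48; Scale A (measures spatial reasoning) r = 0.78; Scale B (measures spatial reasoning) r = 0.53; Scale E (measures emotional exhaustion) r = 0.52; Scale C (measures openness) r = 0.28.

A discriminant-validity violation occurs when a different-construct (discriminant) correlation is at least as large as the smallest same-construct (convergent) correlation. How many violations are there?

Convergent (same construct = spatial reasoning): Scale A, Scale B.
Smallest convergent = 0.53. Discriminant values: 0.48, 0.52, 0.28; count ≥ 0.53 → 0.

0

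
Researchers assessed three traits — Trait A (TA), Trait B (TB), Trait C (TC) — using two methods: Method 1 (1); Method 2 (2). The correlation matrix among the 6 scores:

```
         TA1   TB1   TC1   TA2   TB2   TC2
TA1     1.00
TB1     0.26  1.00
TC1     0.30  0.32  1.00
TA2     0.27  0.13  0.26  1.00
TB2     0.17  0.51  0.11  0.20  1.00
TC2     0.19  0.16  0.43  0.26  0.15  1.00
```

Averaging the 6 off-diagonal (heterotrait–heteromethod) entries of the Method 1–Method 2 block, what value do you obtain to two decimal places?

HTHM values (method 1 × method 2): 0.17, 0.19, 0.13, 0.16, 0.26, 0.11; mean = 1.02/6 = 0.17.

0.17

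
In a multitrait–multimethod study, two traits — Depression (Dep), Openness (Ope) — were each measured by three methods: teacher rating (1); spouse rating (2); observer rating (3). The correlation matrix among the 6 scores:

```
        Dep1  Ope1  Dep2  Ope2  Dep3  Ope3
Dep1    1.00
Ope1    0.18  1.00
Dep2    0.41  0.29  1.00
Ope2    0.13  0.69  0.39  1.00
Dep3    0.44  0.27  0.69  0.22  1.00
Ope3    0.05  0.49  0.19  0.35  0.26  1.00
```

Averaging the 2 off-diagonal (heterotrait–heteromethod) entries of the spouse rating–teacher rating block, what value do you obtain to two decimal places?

HTHM values (method 2 × method 1): 0.29, 0.13; mean = 0.42/2 = 0.21.

0.21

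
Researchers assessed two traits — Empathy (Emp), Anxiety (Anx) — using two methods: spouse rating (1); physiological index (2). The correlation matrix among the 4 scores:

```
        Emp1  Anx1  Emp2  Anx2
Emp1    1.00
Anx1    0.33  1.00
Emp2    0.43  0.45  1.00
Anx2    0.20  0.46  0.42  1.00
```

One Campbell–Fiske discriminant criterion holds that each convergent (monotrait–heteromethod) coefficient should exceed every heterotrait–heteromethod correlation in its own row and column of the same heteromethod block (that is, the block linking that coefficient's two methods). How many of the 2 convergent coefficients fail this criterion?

1

Each convergent coefficient versus the relevant comparison correlations:
Emp (methods 1·2): 0.43 vs {0.20, 0.45} → fail.
Anx (methods 1·2): 0.46 vs {0.45, 0.20} → pass.
1 of 2 fail.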